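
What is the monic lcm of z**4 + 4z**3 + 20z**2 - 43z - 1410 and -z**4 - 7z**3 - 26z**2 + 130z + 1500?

Euclidean algorithm in ℚ[z]:
  z**4 + 4z**3 + 20z**2 - 43z - 1410 = (-1)(-z**4 - 7z**3 - 26z**2 + 130z + 1500) + (-3z**3 - 6z**2 + 87z + 90)
  -z**4 - 7z**3 - 26z**2 + 130z + 1500 = ((1/3)z + 5/3)(-3z**3 - 6z**2 + 87z + 90) + (-45z**2 - 45z + 1350)
  -3z**3 - 6z**2 + 87z + 90 = ((1/15)z + 1/15)(-45z**2 - 45z + 1350) + (0)
Last nonzero remainder: -45z**2 - 45z + 1350. Dividing through by -45 gives the monic gcd z**2 + z - 30.
Then lcm(f, g) = f·g / gcd(f, g); expanding and making the result monic gives the answer.

z**6 + 10z**5 + 94z**4 + 277z**3 - 668z**2 - 10610z - 70500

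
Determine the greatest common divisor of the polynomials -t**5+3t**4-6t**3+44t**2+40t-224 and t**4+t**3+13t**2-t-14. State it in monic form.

t**2+t+14

Repeated division with remainder:
  -t**5+3t**4-6t**3+44t**2+40t-224 = (-t+4)(t**4+t**3+13t**2-t-14) + (3t**3-9t**2+30t-168)
  t**4+t**3+13t**2-t-14 = ((1/3)t+4/3)(3t**3-9t**2+30t-168) + (15t**2+15t+210)
  3t**3-9t**2+30t-168 = ((1/5)t-4/5)(15t**2+15t+210) + (0)
Last nonzero remainder: 15t**2+15t+210. Dividing through by 15 gives the monic gcd t**2+t+14.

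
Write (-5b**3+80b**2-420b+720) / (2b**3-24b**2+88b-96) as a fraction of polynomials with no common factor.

(-5b+30)/(2b-4)

Apply the Euclidean algorithm:
  -5b**3+80b**2-420b+720 = (-5/2)(2b**3-24b**2+88b-96) + (20b**2-200b+480)
  2b**3-24b**2+88b-96 = ((1/10)b-1/5)(20b**2-200b+480) + (0)
Last nonzero remainder: 20b**2-200b+480. Dividing through by 20 gives the monic gcd b**2-10b+24.
Cancel b**2-10b+24 from numerator and denominator to get the reduced form.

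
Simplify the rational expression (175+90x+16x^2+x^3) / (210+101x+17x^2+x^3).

(5+x)/(6+x)

Euclidean algorithm in ℚ[x]:
  x^3+16x^2+90x+175 = (x^3+17x^2+101x+210) + (-x^2-11x-35)
  x^3+17x^2+101x+210 = (-x-6)(-x^2-11x-35) + (0)
Last nonzero remainder: -x^2-11x-35. Dividing through by -1 gives the monic gcd x^2+11x+35.
Cancel x^2+11x+35 from numerator and denominator to get the reduced form.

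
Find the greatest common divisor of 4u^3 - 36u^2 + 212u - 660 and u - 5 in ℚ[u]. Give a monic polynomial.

u - 5

Repeated division with remainder:
  4u^3 - 36u^2 + 212u - 660 = (4u^2 - 16u + 132)(u - 5) + (0)
The last nonzero remainder u - 5 is already monic.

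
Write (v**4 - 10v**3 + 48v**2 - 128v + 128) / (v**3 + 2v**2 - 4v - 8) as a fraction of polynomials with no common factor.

(v**3 - 8v**2 + 32v - 64)/(v**2 + 4v + 4)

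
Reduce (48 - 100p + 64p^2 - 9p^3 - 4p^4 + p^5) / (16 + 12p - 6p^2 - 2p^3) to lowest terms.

Repeated division with remainder:
  p^5 - 4p^4 - 9p^3 + 64p^2 - 100p + 48 = (-(1/2)p^2 + (7/2)p - 9)(-2p^3 - 6p^2 + 12p + 16) + (-24p^2 - 48p + 192)
  -2p^3 - 6p^2 + 12p + 16 = ((1/12)p + 1/12)(-24p^2 - 48p + 192) + (0)
Last nonzero remainder: -24p^2 - 48p + 192. Dividing through by -24 gives the monic gcd p^2 + 2p - 8.
Cancel p^2 + 2p - 8 from numerator and denominator to get the reduced form.

(6 - 11p + 6p^2 - p^3)/(2 + 2p)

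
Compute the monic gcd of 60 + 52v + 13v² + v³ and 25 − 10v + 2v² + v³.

Euclidean algorithm in ℚ[v]:
  v³ + 13v² + 52v + 60 = (v³ + 2v² − 10v + 25) + (11v² + 62v + 35)
  v³ + 2v² − 10v + 25 = ((1/11)v − 40/121)(11v² + 62v + 35) + ((885/121)v + 4425/121)
  11v² + 62v + 35 = ((1331/885)v + 847/885)((885/121)v + 4425/121) + (0)
Last nonzero remainder: (885/121)v + 4425/121. Dividing through by 885/121 gives the monic gcd v + 5.

5 + v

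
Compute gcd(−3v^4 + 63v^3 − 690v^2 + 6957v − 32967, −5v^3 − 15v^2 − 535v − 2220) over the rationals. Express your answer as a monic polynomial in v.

v^2 − v + 111

Apply the Euclidean algorithm:
  −3v^4 + 63v^3 − 690v^2 + 6957v − 32967 = ((3/5)v − 72/5)(−5v^3 − 15v^2 − 535v − 2220) + (−585v^2 + 585v − 64935)
  −5v^3 − 15v^2 − 535v − 2220 = ((1/117)v + 4/117)(−585v^2 + 585v − 64935) + (0)
Last nonzero remainder: −585v^2 + 585v − 64935. Dividing through by −585 gives the monic gcd v^2 − v + 111.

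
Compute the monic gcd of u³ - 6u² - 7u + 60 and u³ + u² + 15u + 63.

u + 3

Repeated division with remainder:
  u³ - 6u² - 7u + 60 = (u³ + u² + 15u + 63) + (-7u² - 22u - 3)
  u³ + u² + 15u + 63 = (-(1/7)u + 15/49)(-7u² - 22u - 3) + ((1044/49)u + 3132/49)
  -7u² - 22u - 3 = (-(343/1044)u - 49/1044)((1044/49)u + 3132/49) + (0)
Last nonzero remainder: (1044/49)u + 3132/49. Dividing through by 1044/49 gives the monic gcd u + 3.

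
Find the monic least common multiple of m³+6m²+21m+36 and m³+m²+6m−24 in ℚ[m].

m⁴+4m³+9m²−6m−72

Apply the Euclidean algorithm:
  m³+6m²+21m+36 = (m³+m²+6m−24) + (5m²+15m+60)
  m³+m²+6m−24 = ((1/5)m−2/5)(5m²+15m+60) + (0)
Last nonzero remainder: 5m²+15m+60. Dividing through by 5 gives the monic gcd m²+3m+12.
Then lcm(f, g) = f·g / gcd(f, g); expanding and making the result monic gives the answer.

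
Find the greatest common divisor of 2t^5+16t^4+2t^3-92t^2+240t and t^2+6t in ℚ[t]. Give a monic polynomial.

t^2+6t

Euclidean algorithm in ℚ[t]:
  2t^5+16t^4+2t^3-92t^2+240t = (2t^3+4t^2-22t+40)(t^2+6t) + (0)
The last nonzero remainder t^2+6t is already monic.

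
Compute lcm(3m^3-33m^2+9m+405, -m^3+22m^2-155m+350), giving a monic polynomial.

m^5-28m^4+260m^3-686m^2-2085m+9450

Apply the Euclidean algorithm:
  3m^3-33m^2+9m+405 = (-3)(-m^3+22m^2-155m+350) + (33m^2-456m+1455)
  -m^3+22m^2-155m+350 = (-(1/33)m+30/121)(33m^2-456m+1455) + ((260/121)m-1300/121)
  33m^2-456m+1455 = ((3993/260)m-35211/260)((260/121)m-1300/121) + (0)
Last nonzero remainder: (260/121)m-1300/121. Dividing through by 260/121 gives the monic gcd m-5.
Then lcm(f, g) = f·g / gcd(f, g); expanding and making the result monic gives the answer.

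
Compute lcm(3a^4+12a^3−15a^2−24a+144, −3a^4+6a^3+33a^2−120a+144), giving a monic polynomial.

a^5+a^4−17a^3+7a^2+72a−144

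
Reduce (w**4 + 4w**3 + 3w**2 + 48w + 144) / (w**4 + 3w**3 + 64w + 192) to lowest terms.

By polynomial division,
  w**4 + 4w**3 + 3w**2 + 48w + 144 = (w**4 + 3w**3 + 64w + 192) + (w**3 + 3w**2 - 16w - 48)
  w**4 + 3w**3 + 64w + 192 = (w)(w**3 + 3w**2 - 16w - 48) + (16w**2 + 112w + 192)
  w**3 + 3w**2 - 16w - 48 = ((1/16)w - 1/4)(16w**2 + 112w + 192) + (0)
Last nonzero remainder: 16w**2 + 112w + 192. Dividing through by 16 gives the monic gcd w**2 + 7w + 12.
Cancel w**2 + 7w + 12 from numerator and denominator to get the reduced form.

(w**2 - 3w + 12)/(w**2 - 4w + 16)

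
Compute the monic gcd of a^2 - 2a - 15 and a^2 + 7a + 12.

Repeated division with remainder:
  a^2 - 2a - 15 = (a^2 + 7a + 12) + (-9a - 27)
  a^2 + 7a + 12 = (-(1/9)a - 4/9)(-9a - 27) + (0)
Last nonzero remainder: -9a - 27. Dividing through by -9 gives the monic gcd a + 3.

a + 3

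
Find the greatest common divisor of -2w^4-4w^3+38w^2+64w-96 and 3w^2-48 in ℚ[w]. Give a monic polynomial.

w^2-16

Euclidean algorithm in ℚ[w]:
  -2w^4-4w^3+38w^2+64w-96 = (-(2/3)w^2-(4/3)w+2)(3w^2-48) + (0)
Last nonzero remainder: 3w^2-48. Dividing through by 3 gives the monic gcd w^2-16.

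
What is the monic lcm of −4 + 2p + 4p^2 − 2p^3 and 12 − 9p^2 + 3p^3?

Repeated division with remainder:
  −2p^3 + 4p^2 + 2p − 4 = (−2/3)(3p^3 − 9p^2 + 12) + (−2p^2 + 2p + 4)
  3p^3 − 9p^2 + 12 = (−(3/2)p + 3)(−2p^2 + 2p + 4) + (0)
Last nonzero remainder: −2p^2 + 2p + 4. Dividing through by −2 gives the monic gcd p^2 − p − 2.
Then lcm(f, g) = f·g / gcd(f, g); expanding and making the result monic gives the answer.

−4 + 4p + 3p^2 − 4p^3 + p^4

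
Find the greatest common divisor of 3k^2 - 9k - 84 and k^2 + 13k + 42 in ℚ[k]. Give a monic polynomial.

1

Apply the Euclidean algorithm:
  3k^2 - 9k - 84 = (3)(k^2 + 13k + 42) + (-48k - 210)
  k^2 + 13k + 42 = (-(1/48)k - 23/128)(-48k - 210) + (273/64)
  -48k - 210 = (-(1024/91)k - 640/13)(273/64) + (0)
The last nonzero remainder is the constant 273/64, so the polynomials are coprime and gcd = 1.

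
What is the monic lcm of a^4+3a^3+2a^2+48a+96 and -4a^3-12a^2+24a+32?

Apply the Euclidean algorithm:
  a^4+3a^3+2a^2+48a+96 = (-(1/4)a)(-4a^3-12a^2+24a+32) + (8a^2+56a+96)
  -4a^3-12a^2+24a+32 = (-(1/2)a+2)(8a^2+56a+96) + (-40a-160)
  8a^2+56a+96 = (-(1/5)a-3/5)(-40a-160) + (0)
Last nonzero remainder: -40a-160. Dividing through by -40 gives the monic gcd a+4.
Then lcm(f, g) = f·g / gcd(f, g); expanding and making the result monic gives the answer.

a^6+2a^5-3a^4+40a^3+44a^2-192a-192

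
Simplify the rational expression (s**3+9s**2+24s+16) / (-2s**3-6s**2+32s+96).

Apply the Euclidean algorithm:
  s**3+9s**2+24s+16 = (-1/2)(-2s**3-6s**2+32s+96) + (6s**2+40s+64)
  -2s**3-6s**2+32s+96 = (-(1/3)s+11/9)(6s**2+40s+64) + ((40/9)s+160/9)
  6s**2+40s+64 = ((27/20)s+18/5)((40/9)s+160/9) + (0)
Last nonzero remainder: (40/9)s+160/9. Dividing through by 40/9 gives the monic gcd s+4.
Cancel s+4 from numerator and denominator to get the reduced form.

(-s**2-5s-4)/(2s**2-2s-24)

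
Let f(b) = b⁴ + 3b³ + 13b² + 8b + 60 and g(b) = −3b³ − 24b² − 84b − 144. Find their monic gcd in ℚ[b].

b² + 4b + 12

Apply the Euclidean algorithm:
  b⁴ + 3b³ + 13b² + 8b + 60 = (−(1/3)b + 5/3)(−3b³ − 24b² − 84b − 144) + (25b² + 100b + 300)
  −3b³ − 24b² − 84b − 144 = (−(3/25)b − 12/25)(25b² + 100b + 300) + (0)
Last nonzero remainder: 25b² + 100b + 300. Dividing through by 25 gives the monic gcd b² + 4b + 12.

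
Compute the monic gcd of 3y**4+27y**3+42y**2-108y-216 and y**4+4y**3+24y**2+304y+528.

y**2+8y+12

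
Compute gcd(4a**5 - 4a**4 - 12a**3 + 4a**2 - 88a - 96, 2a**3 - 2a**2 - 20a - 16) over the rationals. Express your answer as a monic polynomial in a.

Apply the Euclidean algorithm:
  4a**5 - 4a**4 - 12a**3 + 4a**2 - 88a - 96 = (2a**2 + 14)(2a**3 - 2a**2 - 20a - 16) + (64a**2 + 192a + 128)
  2a**3 - 2a**2 - 20a - 16 = ((1/32)a - 1/8)(64a**2 + 192a + 128) + (0)
Last nonzero remainder: 64a**2 + 192a + 128. Dividing through by 64 gives the monic gcd a**2 + 3a + 2.

a**2 + 3a + 2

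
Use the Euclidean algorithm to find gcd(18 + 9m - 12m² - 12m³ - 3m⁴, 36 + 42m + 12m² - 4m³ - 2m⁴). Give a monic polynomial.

By polynomial division,
  -3m⁴ - 12m³ - 12m² + 9m + 18 = (3/2)(-2m⁴ - 4m³ + 12m² + 42m + 36) + (-6m³ - 30m² - 54m - 36)
  -2m⁴ - 4m³ + 12m² + 42m + 36 = ((1/3)m - 1)(-6m³ - 30m² - 54m - 36) + (0)
Last nonzero remainder: -6m³ - 30m² - 54m - 36. Dividing through by -6 gives the monic gcd m³ + 5m² + 9m + 6.

6 + 9m + 5m² + m³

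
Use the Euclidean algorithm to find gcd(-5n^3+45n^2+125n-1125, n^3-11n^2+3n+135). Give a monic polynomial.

n^2-14n+45

Repeated division with remainder:
  -5n^3+45n^2+125n-1125 = (-5)(n^3-11n^2+3n+135) + (-10n^2+140n-450)
  n^3-11n^2+3n+135 = (-(1/10)n-3/10)(-10n^2+140n-450) + (0)
Last nonzero remainder: -10n^2+140n-450. Dividing through by -10 gives the monic gcd n^2-14n+45.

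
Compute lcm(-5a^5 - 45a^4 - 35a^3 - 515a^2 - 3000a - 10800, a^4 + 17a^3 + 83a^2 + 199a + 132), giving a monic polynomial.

Apply the Euclidean algorithm:
  -5a^5 - 45a^4 - 35a^3 - 515a^2 - 3000a - 10800 = (-5a + 40)(a^4 + 17a^3 + 83a^2 + 199a + 132) + (-300a^3 - 2840a^2 - 10300a - 16080)
  a^4 + 17a^3 + 83a^2 + 199a + 132 = (-(1/300)a - 113/4500)(-300a^3 - 2840a^2 - 10300a - 16080) + (-(5096/225)a^2 - (5096/45)a - 20384/75)
  -300a^3 - 2840a^2 - 10300a - 16080 = ((16875/1274)a + 75375/1274)(-(5096/225)a^2 - (5096/45)a - 20384/75) + (0)
Last nonzero remainder: -(5096/225)a^2 - (5096/45)a - 20384/75. Dividing through by -5096/225 gives the monic gcd a^2 + 5a + 12.
Then lcm(f, g) = f·g / gcd(f, g); expanding and making the result monic gives the answer.

a^7 + 21a^6 + 126a^5 + 286a^4 + 1913a^3 + 10493a^2 + 32520a + 23760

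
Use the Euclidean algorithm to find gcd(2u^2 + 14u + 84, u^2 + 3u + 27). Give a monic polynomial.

1

By polynomial division,
  2u^2 + 14u + 84 = (2)(u^2 + 3u + 27) + (8u + 30)
  u^2 + 3u + 27 = ((1/8)u − 3/32)(8u + 30) + (477/16)
  8u + 30 = ((128/477)u + 160/159)(477/16) + (0)
The last nonzero remainder is the constant 477/16, so the polynomials are coprime and gcd = 1.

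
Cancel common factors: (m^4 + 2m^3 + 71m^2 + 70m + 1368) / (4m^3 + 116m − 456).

(m^2 − m + 36)/(4m − 12)

By polynomial division,
  m^4 + 2m^3 + 71m^2 + 70m + 1368 = ((1/4)m + 1/2)(4m^3 + 116m − 456) + (42m^2 + 126m + 1596)
  4m^3 + 116m − 456 = ((2/21)m − 2/7)(42m^2 + 126m + 1596) + (0)
Last nonzero remainder: 42m^2 + 126m + 1596. Dividing through by 42 gives the monic gcd m^2 + 3m + 38.
Cancel m^2 + 3m + 38 from numerator and denominator to get the reduced form.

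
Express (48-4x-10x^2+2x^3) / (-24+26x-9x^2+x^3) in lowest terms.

Repeated division with remainder:
  2x^3-10x^2-4x+48 = (2)(x^3-9x^2+26x-24) + (8x^2-56x+96)
  x^3-9x^2+26x-24 = ((1/8)x-1/4)(8x^2-56x+96) + (0)
Last nonzero remainder: 8x^2-56x+96. Dividing through by 8 gives the monic gcd x^2-7x+12.
Cancel x^2-7x+12 from numerator and denominator to get the reduced form.

(4+2x)/(-2+x)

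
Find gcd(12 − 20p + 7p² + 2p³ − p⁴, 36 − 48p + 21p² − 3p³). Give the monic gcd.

Apply the Euclidean algorithm:
  −p⁴ + 2p³ + 7p² − 20p + 12 = ((1/3)p + 5/3)(−3p³ + 21p² − 48p + 36) + (−12p² + 48p − 48)
  −3p³ + 21p² − 48p + 36 = ((1/4)p − 3/4)(−12p² + 48p − 48) + (0)
Last nonzero remainder: −12p² + 48p − 48. Dividing through by −12 gives the monic gcd p² − 4p + 4.

4 − 4p + p²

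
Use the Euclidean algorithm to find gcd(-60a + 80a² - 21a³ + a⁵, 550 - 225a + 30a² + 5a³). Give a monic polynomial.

By polynomial division,
  a⁵ - 21a³ + 80a² - 60a = ((1/5)a² - (6/5)a + 12)(5a³ + 30a² - 225a + 550) + (-660a² + 3300a - 6600)
  5a³ + 30a² - 225a + 550 = (-(1/132)a - 1/12)(-660a² + 3300a - 6600) + (0)
Last nonzero remainder: -660a² + 3300a - 6600. Dividing through by -660 gives the monic gcd a² - 5a + 10.

10 - 5a + a²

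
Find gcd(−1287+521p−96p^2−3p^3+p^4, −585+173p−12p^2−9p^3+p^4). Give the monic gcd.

Euclidean algorithm in ℚ[p]:
  p^4−3p^3−96p^2+521p−1287 = (p^4−9p^3−12p^2+173p−585) + (6p^3−84p^2+348p−702)
  p^4−9p^3−12p^2+173p−585 = ((1/6)p+5/6)(6p^3−84p^2+348p−702) + (0)
Last nonzero remainder: 6p^3−84p^2+348p−702. Dividing through by 6 gives the monic gcd p^3−14p^2+58p−117.

−117+58p−14p^2+p^3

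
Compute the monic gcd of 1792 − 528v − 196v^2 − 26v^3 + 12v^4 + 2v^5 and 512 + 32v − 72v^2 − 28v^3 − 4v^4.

Apply the Euclidean algorithm:
  2v^5 + 12v^4 − 26v^3 − 196v^2 − 528v + 1792 = (−(1/2)v + 1/2)(−4v^4 − 28v^3 − 72v^2 + 32v + 512) + (−48v^3 − 144v^2 − 288v + 1536)
  −4v^4 − 28v^3 − 72v^2 + 32v + 512 = ((1/12)v + 1/3)(−48v^3 − 144v^2 − 288v + 1536) + (0)
Last nonzero remainder: −48v^3 − 144v^2 − 288v + 1536. Dividing through by −48 gives the monic gcd v^3 + 3v^2 + 6v − 32.

−32 + 6v + 3v^2 + v^3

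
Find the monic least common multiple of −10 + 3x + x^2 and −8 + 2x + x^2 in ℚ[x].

−40 + 2x + 7x^2 + x^3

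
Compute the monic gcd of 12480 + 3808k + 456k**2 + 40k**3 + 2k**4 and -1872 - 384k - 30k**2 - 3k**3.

624 + 128k + 10k**2 + k**3

By polynomial division,
  2k**4 + 40k**3 + 456k**2 + 3808k + 12480 = (-(2/3)k - 20/3)(-3k**3 - 30k**2 - 384k - 1872) + (0)
Last nonzero remainder: -3k**3 - 30k**2 - 384k - 1872. Dividing through by -3 gives the monic gcd k**3 + 10k**2 + 128k + 624.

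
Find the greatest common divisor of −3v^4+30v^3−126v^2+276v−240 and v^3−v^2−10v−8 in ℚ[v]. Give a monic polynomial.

Apply the Euclidean algorithm:
  −3v^4+30v^3−126v^2+276v−240 = (−3v+27)(v^3−v^2−10v−8) + (−129v^2+522v−24)
  v^3−v^2−10v−8 = (−(1/129)v−131/5547)(−129v^2+522v−24) + ((3960/1849)v−15840/1849)
  −129v^2+522v−24 = (−(79507/1320)v+1849/660)((3960/1849)v−15840/1849) + (0)
Last nonzero remainder: (3960/1849)v−15840/1849. Dividing through by 3960/1849 gives the monic gcd v−4.

v−4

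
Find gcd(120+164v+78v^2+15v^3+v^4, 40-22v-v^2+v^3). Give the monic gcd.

5+v

Repeated division with remainder:
  v^4+15v^3+78v^2+164v+120 = (v+16)(v^3-v^2-22v+40) + (116v^2+476v-520)
  v^3-v^2-22v+40 = ((1/116)v-37/841)(116v^2+476v-520) + ((2880/841)v+14400/841)
  116v^2+476v-520 = ((24389/720)v-10933/360)((2880/841)v+14400/841) + (0)
Last nonzero remainder: (2880/841)v+14400/841. Dividing through by 2880/841 gives the monic gcd v+5.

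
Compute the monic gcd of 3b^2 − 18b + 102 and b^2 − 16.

1

Apply the Euclidean algorithm:
  3b^2 − 18b + 102 = (3)(b^2 − 16) + (−18b + 150)
  b^2 − 16 = (−(1/18)b − 25/54)(−18b + 150) + (481/9)
  −18b + 150 = (−(162/481)b + 1350/481)(481/9) + (0)
The last nonzero remainder is the constant 481/9, so the polynomials are coprime and gcd = 1.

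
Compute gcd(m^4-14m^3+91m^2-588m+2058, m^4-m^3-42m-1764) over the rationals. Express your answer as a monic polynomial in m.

m^3-7m^2+42m-294

By polynomial division,
  m^4-14m^3+91m^2-588m+2058 = (m^4-m^3-42m-1764) + (-13m^3+91m^2-546m+3822)
  m^4-m^3-42m-1764 = (-(1/13)m-6/13)(-13m^3+91m^2-546m+3822) + (0)
Last nonzero remainder: -13m^3+91m^2-546m+3822. Dividing through by -13 gives the monic gcd m^3-7m^2+42m-294.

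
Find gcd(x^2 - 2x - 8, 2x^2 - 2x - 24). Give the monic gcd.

Euclidean algorithm in ℚ[x]:
  x^2 - 2x - 8 = (1/2)(2x^2 - 2x - 24) + (-x + 4)
  2x^2 - 2x - 24 = (-2x - 6)(-x + 4) + (0)
Last nonzero remainder: -x + 4. Dividing through by -1 gives the monic gcd x - 4.

x - 4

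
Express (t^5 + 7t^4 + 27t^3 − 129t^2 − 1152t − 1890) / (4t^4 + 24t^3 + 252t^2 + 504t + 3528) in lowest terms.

Repeated division with remainder:
  t^5 + 7t^4 + 27t^3 − 129t^2 − 1152t − 1890 = ((1/4)t + 1/4)(4t^4 + 24t^3 + 252t^2 + 504t + 3528) + (−42t^3 − 318t^2 − 2160t − 2772)
  4t^4 + 24t^3 + 252t^2 + 504t + 3528 = (−(2/21)t + 22/147)(−42t^3 − 318t^2 − 2160t − 2772) + ((4600/49)t^2 + (27600/49)t + 27600/7)
  −42t^3 − 318t^2 − 2160t − 2772 = (−(1029/2300)t − 1617/2300)((4600/49)t^2 + (27600/49)t + 27600/7) + (0)
Last nonzero remainder: (4600/49)t^2 + (27600/49)t + 27600/7. Dividing through by 4600/49 gives the monic gcd t^2 + 6t + 42.
Cancel t^2 + 6t + 42 from numerator and denominator to get the reduced form.

(t^3 + t^2 − 21t − 45)/(4t^2 + 84)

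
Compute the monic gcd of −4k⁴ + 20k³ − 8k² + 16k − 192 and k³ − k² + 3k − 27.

Euclidean algorithm in ℚ[k]:
  −4k⁴ + 20k³ − 8k² + 16k − 192 = (−4k + 16)(k³ − k² + 3k − 27) + (20k² − 140k + 240)
  k³ − k² + 3k − 27 = ((1/20)k + 3/10)(20k² − 140k + 240) + (33k − 99)
  20k² − 140k + 240 = ((20/33)k − 80/33)(33k − 99) + (0)
Last nonzero remainder: 33k − 99. Dividing through by 33 gives the monic gcd k − 3.

k − 3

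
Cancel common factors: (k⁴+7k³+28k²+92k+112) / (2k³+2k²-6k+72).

(k³+3k²+16k+28)/(2k²-6k+18)

Apply the Euclidean algorithm:
  k⁴+7k³+28k²+92k+112 = ((1/2)k+3)(2k³+2k²-6k+72) + (25k²+74k-104)
  2k³+2k²-6k+72 = ((2/25)k-98/625)(25k²+74k-104) + ((8702/625)k+34808/625)
  25k²+74k-104 = ((15625/8702)k-8125/4351)((8702/625)k+34808/625) + (0)
Last nonzero remainder: (8702/625)k+34808/625. Dividing through by 8702/625 gives the monic gcd k+4.
Cancel k+4 from numerator and denominator to get the reduced form.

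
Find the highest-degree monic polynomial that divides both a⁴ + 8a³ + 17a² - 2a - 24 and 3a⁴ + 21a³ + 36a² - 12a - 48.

a³ + 5a² + 2a - 8

By polynomial division,
  a⁴ + 8a³ + 17a² - 2a - 24 = (1/3)(3a⁴ + 21a³ + 36a² - 12a - 48) + (a³ + 5a² + 2a - 8)
  3a⁴ + 21a³ + 36a² - 12a - 48 = (3a + 6)(a³ + 5a² + 2a - 8) + (0)
The last nonzero remainder a³ + 5a² + 2a - 8 is already monic.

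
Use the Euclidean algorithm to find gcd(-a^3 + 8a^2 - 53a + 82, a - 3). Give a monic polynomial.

Euclidean algorithm in ℚ[a]:
  -a^3 + 8a^2 - 53a + 82 = (-a^2 + 5a - 38)(a - 3) + (-32)
  a - 3 = (-(1/32)a + 3/32)(-32) + (0)
The last nonzero remainder is the constant -32, so the polynomials are coprime and gcd = 1.

1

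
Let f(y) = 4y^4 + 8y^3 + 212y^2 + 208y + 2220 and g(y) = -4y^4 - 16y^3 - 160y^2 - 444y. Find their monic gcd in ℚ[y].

y^2 + y + 37

By polynomial division,
  4y^4 + 8y^3 + 212y^2 + 208y + 2220 = (-1)(-4y^4 - 16y^3 - 160y^2 - 444y) + (-8y^3 + 52y^2 - 236y + 2220)
  -4y^4 - 16y^3 - 160y^2 - 444y = ((1/2)y + 21/4)(-8y^3 + 52y^2 - 236y + 2220) + (-315y^2 - 315y - 11655)
  -8y^3 + 52y^2 - 236y + 2220 = ((8/315)y - 4/21)(-315y^2 - 315y - 11655) + (0)
Last nonzero remainder: -315y^2 - 315y - 11655. Dividing through by -315 gives the monic gcd y^2 + y + 37.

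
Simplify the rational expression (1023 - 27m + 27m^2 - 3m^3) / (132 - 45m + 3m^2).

(-31 - 2m - m^2)/(-4 + m)

Repeated division with remainder:
  -3m^3 + 27m^2 - 27m + 1023 = (-m - 6)(3m^2 - 45m + 132) + (-165m + 1815)
  3m^2 - 45m + 132 = (-(1/55)m + 4/55)(-165m + 1815) + (0)
Last nonzero remainder: -165m + 1815. Dividing through by -165 gives the monic gcd m - 11.
Cancel m - 11 from numerator and denominator to get the reduced form.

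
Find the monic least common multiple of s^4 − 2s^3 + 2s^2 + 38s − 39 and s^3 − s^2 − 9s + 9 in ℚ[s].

s^5 − 5s^4 + 8s^3 + 32s^2 − 153s + 117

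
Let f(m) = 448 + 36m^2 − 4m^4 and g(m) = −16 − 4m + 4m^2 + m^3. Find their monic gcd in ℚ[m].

4 + m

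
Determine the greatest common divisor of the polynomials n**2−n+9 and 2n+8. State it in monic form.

Euclidean algorithm in ℚ[n]:
  n**2−n+9 = ((1/2)n−5/2)(2n+8) + (29)
  2n+8 = ((2/29)n+8/29)(29) + (0)
The last nonzero remainder is the constant 29, so the polynomials are coprime and gcd = 1.

1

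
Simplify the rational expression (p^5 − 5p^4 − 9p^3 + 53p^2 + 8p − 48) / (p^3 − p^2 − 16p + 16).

Euclidean algorithm in ℚ[p]:
  p^5 − 5p^4 − 9p^3 + 53p^2 + 8p − 48 = (p^2 − 4p + 3)(p^3 − p^2 − 16p + 16) + (−24p^2 + 120p − 96)
  p^3 − p^2 − 16p + 16 = (−(1/24)p − 1/6)(−24p^2 + 120p − 96) + (0)
Last nonzero remainder: −24p^2 + 120p − 96. Dividing through by −24 gives the monic gcd p^2 − 5p + 4.
Cancel p^2 − 5p + 4 from numerator and denominator to get the reduced form.

(p^3 − 13p − 12)/(p + 4)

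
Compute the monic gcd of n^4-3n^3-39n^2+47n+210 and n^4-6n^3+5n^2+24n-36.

n^2-n-6

Apply the Euclidean algorithm:
  n^4-3n^3-39n^2+47n+210 = (n^4-6n^3+5n^2+24n-36) + (3n^3-44n^2+23n+246)
  n^4-6n^3+5n^2+24n-36 = ((1/3)n+26/9)(3n^3-44n^2+23n+246) + ((1120/9)n^2-(1120/9)n-2240/3)
  3n^3-44n^2+23n+246 = ((27/1120)n-369/1120)((1120/9)n^2-(1120/9)n-2240/3) + (0)
Last nonzero remainder: (1120/9)n^2-(1120/9)n-2240/3. Dividing through by 1120/9 gives the monic gcd n^2-n-6.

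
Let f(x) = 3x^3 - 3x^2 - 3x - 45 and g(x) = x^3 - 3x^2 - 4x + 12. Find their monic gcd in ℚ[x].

Apply the Euclidean algorithm:
  3x^3 - 3x^2 - 3x - 45 = (3)(x^3 - 3x^2 - 4x + 12) + (6x^2 + 9x - 81)
  x^3 - 3x^2 - 4x + 12 = ((1/6)x - 3/4)(6x^2 + 9x - 81) + ((65/4)x - 195/4)
  6x^2 + 9x - 81 = ((24/65)x + 108/65)((65/4)x - 195/4) + (0)
Last nonzero remainder: (65/4)x - 195/4. Dividing through by 65/4 gives the monic gcd x - 3.

x - 3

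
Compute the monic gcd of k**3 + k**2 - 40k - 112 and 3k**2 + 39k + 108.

Apply the Euclidean algorithm:
  k**3 + k**2 - 40k - 112 = ((1/3)k - 4)(3k**2 + 39k + 108) + (80k + 320)
  3k**2 + 39k + 108 = ((3/80)k + 27/80)(80k + 320) + (0)
Last nonzero remainder: 80k + 320. Dividing through by 80 gives the monic gcd k + 4.

k + 4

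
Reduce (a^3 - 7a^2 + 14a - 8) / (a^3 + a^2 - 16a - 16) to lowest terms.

(a^2 - 3a + 2)/(a^2 + 5a + 4)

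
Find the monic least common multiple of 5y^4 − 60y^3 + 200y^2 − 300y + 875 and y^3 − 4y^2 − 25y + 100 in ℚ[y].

Repeated division with remainder:
  5y^4 − 60y^3 + 200y^2 − 300y + 875 = (5y − 40)(y^3 − 4y^2 − 25y + 100) + (165y^2 − 1800y + 4875)
  y^3 − 4y^2 − 25y + 100 = ((1/165)y + 76/1815)(165y^2 − 1800y + 4875) + ((2520/121)y − 12600/121)
  165y^2 − 1800y + 4875 = ((1331/168)y − 7865/168)((2520/121)y − 12600/121) + (0)
Last nonzero remainder: (2520/121)y − 12600/121. Dividing through by 2520/121 gives the monic gcd y − 5.
Then lcm(f, g) = f·g / gcd(f, g); expanding and making the result monic gives the answer.

y^6 − 11y^5 + 8y^4 + 220y^3 − 685y^2 + 1375y − 3500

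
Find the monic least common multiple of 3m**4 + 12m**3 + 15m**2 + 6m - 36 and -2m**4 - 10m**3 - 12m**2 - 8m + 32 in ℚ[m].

m**5 + 8m**4 + 21m**3 + 22m**2 - 4m - 48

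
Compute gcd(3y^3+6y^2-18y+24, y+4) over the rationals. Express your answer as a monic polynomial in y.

y+4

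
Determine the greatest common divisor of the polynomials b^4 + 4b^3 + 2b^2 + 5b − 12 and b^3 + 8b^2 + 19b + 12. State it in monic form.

By polynomial division,
  b^4 + 4b^3 + 2b^2 + 5b − 12 = (b − 4)(b^3 + 8b^2 + 19b + 12) + (15b^2 + 69b + 36)
  b^3 + 8b^2 + 19b + 12 = ((1/15)b + 17/75)(15b^2 + 69b + 36) + ((24/25)b + 96/25)
  15b^2 + 69b + 36 = ((125/8)b + 75/8)((24/25)b + 96/25) + (0)
Last nonzero remainder: (24/25)b + 96/25. Dividing through by 24/25 gives the monic gcd b + 4.

b + 4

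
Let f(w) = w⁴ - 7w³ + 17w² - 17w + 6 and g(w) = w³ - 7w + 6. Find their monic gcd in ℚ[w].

Repeated division with remainder:
  w⁴ - 7w³ + 17w² - 17w + 6 = (w - 7)(w³ - 7w + 6) + (24w² - 72w + 48)
  w³ - 7w + 6 = ((1/24)w + 1/8)(24w² - 72w + 48) + (0)
Last nonzero remainder: 24w² - 72w + 48. Dividing through by 24 gives the monic gcd w² - 3w + 2.

w² - 3w + 2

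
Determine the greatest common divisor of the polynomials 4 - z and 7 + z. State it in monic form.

1

Repeated division with remainder:
  -z + 4 = (-1)(z + 7) + (11)
  z + 7 = ((1/11)z + 7/11)(11) + (0)
The last nonzero remainder is the constant 11, so the polynomials are coprime and gcd = 1.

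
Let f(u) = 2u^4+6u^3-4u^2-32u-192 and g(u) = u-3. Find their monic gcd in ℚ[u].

Euclidean algorithm in ℚ[u]:
  2u^4+6u^3-4u^2-32u-192 = (2u^3+12u^2+32u+64)(u-3) + (0)
The last nonzero remainder u-3 is already monic.

u-3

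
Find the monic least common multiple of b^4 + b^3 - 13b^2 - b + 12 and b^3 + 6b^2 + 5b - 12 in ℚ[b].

By polynomial division,
  b^4 + b^3 - 13b^2 - b + 12 = (b - 5)(b^3 + 6b^2 + 5b - 12) + (12b^2 + 36b - 48)
  b^3 + 6b^2 + 5b - 12 = ((1/12)b + 1/4)(12b^2 + 36b - 48) + (0)
Last nonzero remainder: 12b^2 + 36b - 48. Dividing through by 12 gives the monic gcd b^2 + 3b - 4.
Then lcm(f, g) = f·g / gcd(f, g); expanding and making the result monic gives the answer.

b^5 + 4b^4 - 10b^3 - 40b^2 + 9b + 36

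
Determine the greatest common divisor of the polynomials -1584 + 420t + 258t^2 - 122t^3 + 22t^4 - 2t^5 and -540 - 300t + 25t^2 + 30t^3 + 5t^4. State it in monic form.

Apply the Euclidean algorithm:
  -2t^5 + 22t^4 - 122t^3 + 258t^2 + 420t - 1584 = (-(2/5)t + 34/5)(5t^4 + 30t^3 + 25t^2 - 300t - 540) + (-316t^3 - 32t^2 + 2244t + 2088)
  5t^4 + 30t^3 + 25t^2 - 300t - 540 = (-(5/316)t - 1165/12482)(-316t^3 - 32t^2 + 2244t + 2088) + ((358980/6241)t^2 - (358980/6241)t - 2153880/6241)
  -316t^3 - 32t^2 + 2244t + 2088 = (-(493039/89745)t - 180989/29915)((358980/6241)t^2 - (358980/6241)t - 2153880/6241) + (0)
Last nonzero remainder: (358980/6241)t^2 - (358980/6241)t - 2153880/6241. Dividing through by 358980/6241 gives the monic gcd t^2 - t - 6.

-6 - t + t^2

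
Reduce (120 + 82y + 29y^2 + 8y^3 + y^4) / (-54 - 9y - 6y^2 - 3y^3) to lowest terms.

(-40 - 14y - 5y^2 - y^3)/(18 - 3y + 3y^2)

Apply the Euclidean algorithm:
  y^4 + 8y^3 + 29y^2 + 82y + 120 = (-(1/3)y - 2)(-3y^3 - 6y^2 - 9y - 54) + (14y^2 + 46y + 12)
  -3y^3 - 6y^2 - 9y - 54 = (-(3/14)y + 27/98)(14y^2 + 46y + 12) + (-(936/49)y - 2808/49)
  14y^2 + 46y + 12 = (-(343/468)y - 49/234)(-(936/49)y - 2808/49) + (0)
Last nonzero remainder: -(936/49)y - 2808/49. Dividing through by -936/49 gives the monic gcd y + 3.
Cancel y + 3 from numerator and denominator to get the reduced form.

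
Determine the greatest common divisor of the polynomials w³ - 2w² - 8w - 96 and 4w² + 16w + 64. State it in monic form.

Apply the Euclidean algorithm:
  w³ - 2w² - 8w - 96 = ((1/4)w - 3/2)(4w² + 16w + 64) + (0)
Last nonzero remainder: 4w² + 16w + 64. Dividing through by 4 gives the monic gcd w² + 4w + 16.

w² + 4w + 16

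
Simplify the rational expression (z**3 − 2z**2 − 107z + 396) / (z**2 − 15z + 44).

Euclidean algorithm in ℚ[z]:
  z**3 − 2z**2 − 107z + 396 = (z + 13)(z**2 − 15z + 44) + (44z − 176)
  z**2 − 15z + 44 = ((1/44)z − 1/4)(44z − 176) + (0)
Last nonzero remainder: 44z − 176. Dividing through by 44 gives the monic gcd z − 4.
Cancel z − 4 from numerator and denominator to get the reduced form.

(z**2 + 2z − 99)/(z − 11)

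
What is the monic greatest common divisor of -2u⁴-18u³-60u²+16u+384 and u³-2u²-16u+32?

Euclidean algorithm in ℚ[u]:
  -2u⁴-18u³-60u²+16u+384 = (-2u-22)(u³-2u²-16u+32) + (-136u²-272u+1088)
  u³-2u²-16u+32 = (-(1/136)u+1/34)(-136u²-272u+1088) + (0)
Last nonzero remainder: -136u²-272u+1088. Dividing through by -136 gives the monic gcd u²+2u-8.

u²+2u-8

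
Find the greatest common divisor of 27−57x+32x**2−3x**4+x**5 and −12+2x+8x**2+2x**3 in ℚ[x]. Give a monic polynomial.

−3+2x+x**2

Euclidean algorithm in ℚ[x]:
  x**5−3x**4+32x**2−57x+27 = ((1/2)x**2−(7/2)x+27/2)(2x**3+8x**2+2x−12) + (−63x**2−126x+189)
  2x**3+8x**2+2x−12 = (−(2/63)x−4/63)(−63x**2−126x+189) + (0)
Last nonzero remainder: −63x**2−126x+189. Dividing through by −63 gives the monic gcd x**2+2x−3.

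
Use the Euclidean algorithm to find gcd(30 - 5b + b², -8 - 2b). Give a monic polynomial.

Repeated division with remainder:
  b² - 5b + 30 = (-(1/2)b + 9/2)(-2b - 8) + (66)
  -2b - 8 = (-(1/33)b - 4/33)(66) + (0)
The last nonzero remainder is the constant 66, so the polynomials are coprime and gcd = 1.

1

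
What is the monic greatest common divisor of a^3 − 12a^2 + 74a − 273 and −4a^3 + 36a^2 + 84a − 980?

Repeated division with remainder:
  a^3 − 12a^2 + 74a − 273 = (−1/4)(−4a^3 + 36a^2 + 84a − 980) + (−3a^2 + 95a − 518)
  −4a^3 + 36a^2 + 84a − 980 = ((4/3)a + 272/9)(−3a^2 + 95a − 518) + (−(18868/9)a + 132076/9)
  −3a^2 + 95a − 518 = ((27/18868)a − 333/9434)(−(18868/9)a + 132076/9) + (0)
Last nonzero remainder: −(18868/9)a + 132076/9. Dividing through by −18868/9 gives the monic gcd a − 7.

a − 7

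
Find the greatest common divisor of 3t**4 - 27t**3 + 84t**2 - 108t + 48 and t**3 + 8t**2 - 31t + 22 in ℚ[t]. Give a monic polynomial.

t**2 - 3t + 2

Euclidean algorithm in ℚ[t]:
  3t**4 - 27t**3 + 84t**2 - 108t + 48 = (3t - 51)(t**3 + 8t**2 - 31t + 22) + (585t**2 - 1755t + 1170)
  t**3 + 8t**2 - 31t + 22 = ((1/585)t + 11/585)(585t**2 - 1755t + 1170) + (0)
Last nonzero remainder: 585t**2 - 1755t + 1170. Dividing through by 585 gives the monic gcd t**2 - 3t + 2.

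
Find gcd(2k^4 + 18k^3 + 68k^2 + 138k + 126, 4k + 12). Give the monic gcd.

k + 3

Apply the Euclidean algorithm:
  2k^4 + 18k^3 + 68k^2 + 138k + 126 = ((1/2)k^3 + 3k^2 + 8k + 21/2)(4k + 12) + (0)
Last nonzero remainder: 4k + 12. Dividing through by 4 gives the monic gcd k + 3.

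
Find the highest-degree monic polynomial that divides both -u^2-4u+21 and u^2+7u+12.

Repeated division with remainder:
  -u^2-4u+21 = (-1)(u^2+7u+12) + (3u+33)
  u^2+7u+12 = ((1/3)u-4/3)(3u+33) + (56)
  3u+33 = ((3/56)u+33/56)(56) + (0)
The last nonzero remainder is the constant 56, so the polynomials are coprime and gcd = 1.

1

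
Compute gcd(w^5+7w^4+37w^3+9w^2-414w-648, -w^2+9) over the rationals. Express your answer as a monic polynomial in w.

w^2-9

Apply the Euclidean algorithm:
  w^5+7w^4+37w^3+9w^2-414w-648 = (-w^3-7w^2-46w-72)(-w^2+9) + (0)
Last nonzero remainder: -w^2+9. Dividing through by -1 gives the monic gcd w^2-9.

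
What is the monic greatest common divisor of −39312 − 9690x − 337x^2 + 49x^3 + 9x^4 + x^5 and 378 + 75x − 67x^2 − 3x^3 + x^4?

−63 − 2x + x^2

Euclidean algorithm in ℚ[x]:
  x^5 + 9x^4 + 49x^3 − 337x^2 − 9690x − 39312 = (x + 12)(x^4 − 3x^3 − 67x^2 + 75x + 378) + (152x^3 + 392x^2 − 10968x − 43848)
  x^4 − 3x^3 − 67x^2 + 75x + 378 = ((1/152)x − 53/1444)(152x^3 + 392x^2 − 10968x − 43848) + ((7056/361)x^2 − (14112/361)x − 444528/361)
  152x^3 + 392x^2 − 10968x − 43848 = ((6859/882)x + 10469/294)((7056/361)x^2 − (14112/361)x − 444528/361) + (0)
Last nonzero remainder: (7056/361)x^2 − (14112/361)x − 444528/361. Dividing through by 7056/361 gives the monic gcd x^2 − 2x − 63.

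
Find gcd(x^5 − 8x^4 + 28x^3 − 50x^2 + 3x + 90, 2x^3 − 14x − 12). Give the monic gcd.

x^2 − 2x − 3

Euclidean algorithm in ℚ[x]:
  x^5 − 8x^4 + 28x^3 − 50x^2 + 3x + 90 = ((1/2)x^2 − 4x + 35/2)(2x^3 − 14x − 12) + (−100x^2 + 200x + 300)
  2x^3 − 14x − 12 = (−(1/50)x − 1/25)(−100x^2 + 200x + 300) + (0)
Last nonzero remainder: −100x^2 + 200x + 300. Dividing through by −100 gives the monic gcd x^2 − 2x − 3.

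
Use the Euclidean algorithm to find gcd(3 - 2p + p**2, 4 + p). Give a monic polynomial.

Euclidean algorithm in ℚ[p]:
  p**2 - 2p + 3 = (p - 6)(p + 4) + (27)
  p + 4 = ((1/27)p + 4/27)(27) + (0)
The last nonzero remainder is the constant 27, so the polynomials are coprime and gcd = 1.

1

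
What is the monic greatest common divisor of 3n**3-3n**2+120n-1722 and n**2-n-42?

n-7

Apply the Euclidean algorithm:
  3n**3-3n**2+120n-1722 = (3n)(n**2-n-42) + (246n-1722)
  n**2-n-42 = ((1/246)n+1/41)(246n-1722) + (0)
Last nonzero remainder: 246n-1722. Dividing through by 246 gives the monic gcd n-7.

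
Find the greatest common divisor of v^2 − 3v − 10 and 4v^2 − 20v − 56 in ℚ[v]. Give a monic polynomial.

v + 2

Apply the Euclidean algorithm:
  v^2 − 3v − 10 = (1/4)(4v^2 − 20v − 56) + (2v + 4)
  4v^2 − 20v − 56 = (2v − 14)(2v + 4) + (0)
Last nonzero remainder: 2v + 4. Dividing through by 2 gives the monic gcd v + 2.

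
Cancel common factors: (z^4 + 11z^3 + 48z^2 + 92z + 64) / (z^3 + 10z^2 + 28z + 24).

(z^2 + 7z + 16)/(z + 6)

By polynomial division,
  z^4 + 11z^3 + 48z^2 + 92z + 64 = (z + 1)(z^3 + 10z^2 + 28z + 24) + (10z^2 + 40z + 40)
  z^3 + 10z^2 + 28z + 24 = ((1/10)z + 3/5)(10z^2 + 40z + 40) + (0)
Last nonzero remainder: 10z^2 + 40z + 40. Dividing through by 10 gives the monic gcd z^2 + 4z + 4.
Cancel z^2 + 4z + 4 from numerator and denominator to get the reduced form.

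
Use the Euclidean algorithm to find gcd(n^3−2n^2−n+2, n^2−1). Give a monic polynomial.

Apply the Euclidean algorithm:
  n^3−2n^2−n+2 = (n−2)(n^2−1) + (0)
The last nonzero remainder n^2−1 is already monic.

n^2−1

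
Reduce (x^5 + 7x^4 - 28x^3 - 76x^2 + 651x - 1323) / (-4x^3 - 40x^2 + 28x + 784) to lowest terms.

(-x^3 + 7x^2 - 21x + 27)/(4x - 16)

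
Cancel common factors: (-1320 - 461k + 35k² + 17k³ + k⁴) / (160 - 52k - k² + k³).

(33 + 14k + k²)/(-4 + k)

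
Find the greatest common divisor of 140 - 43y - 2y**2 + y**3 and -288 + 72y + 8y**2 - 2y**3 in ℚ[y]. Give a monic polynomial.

By polynomial division,
  y**3 - 2y**2 - 43y + 140 = (-1/2)(-2y**3 + 8y**2 + 72y - 288) + (2y**2 - 7y - 4)
  -2y**3 + 8y**2 + 72y - 288 = (-y + 1/2)(2y**2 - 7y - 4) + ((143/2)y - 286)
  2y**2 - 7y - 4 = ((4/143)y + 2/143)((143/2)y - 286) + (0)
Last nonzero remainder: (143/2)y - 286. Dividing through by 143/2 gives the monic gcd y - 4.

-4 + y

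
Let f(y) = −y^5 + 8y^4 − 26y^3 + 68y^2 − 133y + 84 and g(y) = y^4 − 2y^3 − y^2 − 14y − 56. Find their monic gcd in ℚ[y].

y^3 − 4y^2 + 7y − 28

By polynomial division,
  −y^5 + 8y^4 − 26y^3 + 68y^2 − 133y + 84 = (−y + 6)(y^4 − 2y^3 − y^2 − 14y − 56) + (−15y^3 + 60y^2 − 105y + 420)
  y^4 − 2y^3 − y^2 − 14y − 56 = (−(1/15)y − 2/15)(−15y^3 + 60y^2 − 105y + 420) + (0)
Last nonzero remainder: −15y^3 + 60y^2 − 105y + 420. Dividing through by −15 gives the monic gcd y^3 − 4y^2 + 7y − 28.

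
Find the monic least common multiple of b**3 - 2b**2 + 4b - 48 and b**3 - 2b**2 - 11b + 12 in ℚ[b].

Repeated division with remainder:
  b**3 - 2b**2 + 4b - 48 = (b**3 - 2b**2 - 11b + 12) + (15b - 60)
  b**3 - 2b**2 - 11b + 12 = ((1/15)b**2 + (2/15)b - 1/5)(15b - 60) + (0)
Last nonzero remainder: 15b - 60. Dividing through by 15 gives the monic gcd b - 4.
Then lcm(f, g) = f·g / gcd(f, g); expanding and making the result monic gives the answer.

b**5 - 3b**3 - 34b**2 - 108b + 144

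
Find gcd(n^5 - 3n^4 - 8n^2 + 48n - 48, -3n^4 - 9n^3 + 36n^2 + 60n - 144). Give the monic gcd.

n^2 - 4n + 4

By polynomial division,
  n^5 - 3n^4 - 8n^2 + 48n - 48 = (-(1/3)n + 2)(-3n^4 - 9n^3 + 36n^2 + 60n - 144) + (30n^3 - 60n^2 - 120n + 240)
  -3n^4 - 9n^3 + 36n^2 + 60n - 144 = (-(1/10)n - 1/2)(30n^3 - 60n^2 - 120n + 240) + (-6n^2 + 24n - 24)
  30n^3 - 60n^2 - 120n + 240 = (-5n - 10)(-6n^2 + 24n - 24) + (0)
Last nonzero remainder: -6n^2 + 24n - 24. Dividing through by -6 gives the monic gcd n^2 - 4n + 4.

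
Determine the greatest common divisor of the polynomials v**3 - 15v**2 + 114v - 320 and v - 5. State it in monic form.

v - 5

Apply the Euclidean algorithm:
  v**3 - 15v**2 + 114v - 320 = (v**2 - 10v + 64)(v - 5) + (0)
The last nonzero remainder v - 5 is already monic.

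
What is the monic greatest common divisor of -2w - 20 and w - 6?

1

By polynomial division,
  -2w - 20 = (-2)(w - 6) + (-32)
  w - 6 = (-(1/32)w + 3/16)(-32) + (0)
The last nonzero remainder is the constant -32, so the polynomials are coprime and gcd = 1.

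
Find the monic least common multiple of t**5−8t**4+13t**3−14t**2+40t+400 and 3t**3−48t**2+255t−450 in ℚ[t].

Repeated division with remainder:
  t**5−8t**4+13t**3−14t**2+40t+400 = ((1/3)t**2+(8/3)t+56/3)(3t**3−48t**2+255t−450) + (352t**2−3520t+8800)
  3t**3−48t**2+255t−450 = ((3/352)t−9/176)(352t**2−3520t+8800) + (0)
Last nonzero remainder: 352t**2−3520t+8800. Dividing through by 352 gives the monic gcd t**2−10t+25.
Then lcm(f, g) = f·g / gcd(f, g); expanding and making the result monic gives the answer.

t**6−14t**5+61t**4−92t**3+124t**2+160t−2400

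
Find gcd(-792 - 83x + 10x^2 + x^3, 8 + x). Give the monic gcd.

Apply the Euclidean algorithm:
  x^3 + 10x^2 - 83x - 792 = (x^2 + 2x - 99)(x + 8) + (0)
The last nonzero remainder x + 8 is already monic.

8 + x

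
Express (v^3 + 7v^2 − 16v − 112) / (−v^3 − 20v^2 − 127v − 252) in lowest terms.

(−v + 4)/(v + 9)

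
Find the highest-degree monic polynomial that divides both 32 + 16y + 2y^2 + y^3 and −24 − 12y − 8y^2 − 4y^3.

2 + y

Repeated division with remainder:
  y^3 + 2y^2 + 16y + 32 = (−1/4)(−4y^3 − 8y^2 − 12y − 24) + (13y + 26)
  −4y^3 − 8y^2 − 12y − 24 = (−(4/13)y^2 − 12/13)(13y + 26) + (0)
Last nonzero remainder: 13y + 26. Dividing through by 13 gives the monic gcd y + 2.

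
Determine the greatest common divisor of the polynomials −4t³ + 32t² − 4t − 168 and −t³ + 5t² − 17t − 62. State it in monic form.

t + 2

Repeated division with remainder:
  −4t³ + 32t² − 4t − 168 = (4)(−t³ + 5t² − 17t − 62) + (12t² + 64t + 80)
  −t³ + 5t² − 17t − 62 = (−(1/12)t + 31/36)(12t² + 64t + 80) + (−(589/9)t − 1178/9)
  12t² + 64t + 80 = (−(108/589)t − 360/589)(−(589/9)t − 1178/9) + (0)
Last nonzero remainder: −(589/9)t − 1178/9. Dividing through by −589/9 gives the monic gcd t + 2.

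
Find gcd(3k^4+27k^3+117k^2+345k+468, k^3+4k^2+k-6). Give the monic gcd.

k+3

Euclidean algorithm in ℚ[k]:
  3k^4+27k^3+117k^2+345k+468 = (3k+15)(k^3+4k^2+k-6) + (54k^2+348k+558)
  k^3+4k^2+k-6 = ((1/54)k-11/243)(54k^2+348k+558) + ((520/81)k+520/27)
  54k^2+348k+558 = ((2187/260)k+7533/260)((520/81)k+520/27) + (0)
Last nonzero remainder: (520/81)k+520/27. Dividing through by 520/81 gives the monic gcd k+3.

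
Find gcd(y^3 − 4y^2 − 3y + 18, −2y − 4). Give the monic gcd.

Euclidean algorithm in ℚ[y]:
  y^3 − 4y^2 − 3y + 18 = (−(1/2)y^2 + 3y − 9/2)(−2y − 4) + (0)
Last nonzero remainder: −2y − 4. Dividing through by −2 gives the monic gcd y + 2.

y + 2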